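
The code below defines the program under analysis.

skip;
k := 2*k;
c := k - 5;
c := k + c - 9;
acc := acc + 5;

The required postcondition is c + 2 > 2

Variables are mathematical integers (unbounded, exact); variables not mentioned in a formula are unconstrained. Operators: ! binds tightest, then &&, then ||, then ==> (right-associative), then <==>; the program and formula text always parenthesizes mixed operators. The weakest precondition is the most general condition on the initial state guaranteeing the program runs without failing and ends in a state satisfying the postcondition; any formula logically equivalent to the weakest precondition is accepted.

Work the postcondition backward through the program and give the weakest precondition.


Working backward. After the program, the postcondition c + 2 > 2 must hold; in canonical form it is c > 0.
Before acc := acc + 5: c > 0
Before c := k + c - 9: c + k > 9
Before c := k - 5: 2*k > 14
Before k := 2*k: 4*k > 14
Before skip: 4*k > 14
Answer: WP = 4*k > 14


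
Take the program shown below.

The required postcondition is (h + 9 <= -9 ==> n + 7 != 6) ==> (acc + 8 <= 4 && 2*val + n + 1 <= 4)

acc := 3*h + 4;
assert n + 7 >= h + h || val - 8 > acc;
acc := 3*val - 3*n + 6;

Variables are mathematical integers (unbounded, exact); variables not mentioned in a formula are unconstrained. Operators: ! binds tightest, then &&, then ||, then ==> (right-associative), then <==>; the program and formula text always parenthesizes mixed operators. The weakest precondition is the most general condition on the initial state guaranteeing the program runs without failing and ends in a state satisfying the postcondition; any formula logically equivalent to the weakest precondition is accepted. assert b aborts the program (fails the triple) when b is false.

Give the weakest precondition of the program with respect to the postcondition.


Working backward. After the program, the postcondition (h + 9 <= -9 ==> n + 7 != 6) ==> (acc + 8 <= 4 && 2*val + n + 1 <= 4) must hold; in canonical form it is (h <= -18 ==> n != -1) ==> (acc <= -4 && n + 2*val <= 3).
Before acc := 3*val - 3*n + 6: (h <= -18 ==> n != -1) ==> (3*val <= 3*n - 10 && n + 2*val <= 3)
Before assert n + 7 >= h + h || val - 8 > acc: (n >= 2*h - 7 || val > acc + 8) && ((h <= -18 ==> n != -1) ==> (3*val <= 3*n - 10 && n + 2*val <= 3))
Before acc := 3*h + 4: (n >= 2*h - 7 || val > 3*h + 12) && ((h <= -18 ==> n != -1) ==> (3*val <= 3*n - 10 && n + 2*val <= 3))
Answer: WP = (n >= 2*h - 7 || val > 3*h + 12) && ((h <= -18 ==> n != -1) ==> (3*val <= 3*n - 10 && n + 2*val <= 3))


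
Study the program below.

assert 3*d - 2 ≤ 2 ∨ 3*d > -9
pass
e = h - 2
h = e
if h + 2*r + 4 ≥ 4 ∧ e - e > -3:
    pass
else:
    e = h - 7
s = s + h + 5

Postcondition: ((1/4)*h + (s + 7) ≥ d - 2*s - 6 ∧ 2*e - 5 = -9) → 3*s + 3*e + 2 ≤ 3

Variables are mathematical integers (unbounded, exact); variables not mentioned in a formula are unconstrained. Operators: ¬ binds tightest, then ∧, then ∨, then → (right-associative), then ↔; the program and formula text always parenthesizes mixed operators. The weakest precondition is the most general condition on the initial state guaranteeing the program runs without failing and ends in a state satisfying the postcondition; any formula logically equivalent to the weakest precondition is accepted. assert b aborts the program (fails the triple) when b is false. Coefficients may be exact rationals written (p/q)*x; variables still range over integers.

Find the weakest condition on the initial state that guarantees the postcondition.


Working backward. After the program, the postcondition ((1/4)*h + (s + 7) ≥ d - 2*s - 6 ∧ 2*e - 5 = -9) → 3*s + 3*e + 2 ≤ 3 must hold; in canonical form it is ((1/4)*h + 3*s ≥ d - 13 ∧ 2*e = -4) → 3*e + 3*s ≤ 1.
Before s := s + h + 5: ((13/4)*h + 3*s ≥ d - 28 ∧ 2*e = -4) → 3*e + 3*h + 3*s ≤ -14
Then branch requires ((13/4)*h + 3*s ≥ d - 28 ∧ 2*e = -4) → 3*e + 3*h + 3*s ≤ -14; else branch requires ((13/4)*h + 3*s ≥ d - 28 ∧ 2*h = 10) → 6*h + 3*s ≤ 7.
Before the if: (h + 2*r ≥ 0 → (((13/4)*h + 3*s ≥ d - 28 ∧ 2*e = -4) → 3*e + 3*h + 3*s ≤ -14)) ∧ ((¬(h + 2*r ≥ 0)) → (((13/4)*h + 3*s ≥ d - 28 ∧ 2*h = 10) → 6*h + 3*s ≤ 7))
Before h := e: (e + 2*r ≥ 0 → (((13/4)*e + 3*s ≥ d - 28 ∧ 2*e = -4) → 6*e + 3*s ≤ -14)) ∧ ((¬(e + 2*r ≥ 0)) → (((13/4)*e + 3*s ≥ d - 28 ∧ 2*e = 10) → 6*e + 3*s ≤ 7))
Before e := h - 2: (h + 2*r ≥ 2 → (((13/4)*h + 3*s ≥ d - 43/2 ∧ 2*h = 0) → 6*h + 3*s ≤ -2)) ∧ ((¬(h + 2*r ≥ 2)) → (((13/4)*h + 3*s ≥ d - 43/2 ∧ 2*h = 14) → 6*h + 3*s ≤ 19))
Before skip: (h + 2*r ≥ 2 → (((13/4)*h + 3*s ≥ d - 43/2 ∧ 2*h = 0) → 6*h + 3*s ≤ -2)) ∧ ((¬(h + 2*r ≥ 2)) → (((13/4)*h + 3*s ≥ d - 43/2 ∧ 2*h = 14) → 6*h + 3*s ≤ 19))
Before assert 3*d - 2 ≤ 2 ∨ 3*d > -9: (3*d ≤ 4 ∨ 3*d > -9) ∧ (h + 2*r ≥ 2 → (((13/4)*h + 3*s ≥ d - 43/2 ∧ 2*h = 0) → 6*h + 3*s ≤ -2)) ∧ ((¬(h + 2*r ≥ 2)) → (((13/4)*h + 3*s ≥ d - 43/2 ∧ 2*h = 14) → 6*h + 3*s ≤ 19))
Answer: WP = (3*d ≤ 4 ∨ 3*d > -9) ∧ (h + 2*r ≥ 2 → (((13/4)*h + 3*s ≥ d - 43/2 ∧ 2*h = 0) → 6*h + 3*s ≤ -2)) ∧ ((¬(h + 2*r ≥ 2)) → (((13/4)*h + 3*s ≥ d - 43/2 ∧ 2*h = 14) → 6*h + 3*s ≤ 19))


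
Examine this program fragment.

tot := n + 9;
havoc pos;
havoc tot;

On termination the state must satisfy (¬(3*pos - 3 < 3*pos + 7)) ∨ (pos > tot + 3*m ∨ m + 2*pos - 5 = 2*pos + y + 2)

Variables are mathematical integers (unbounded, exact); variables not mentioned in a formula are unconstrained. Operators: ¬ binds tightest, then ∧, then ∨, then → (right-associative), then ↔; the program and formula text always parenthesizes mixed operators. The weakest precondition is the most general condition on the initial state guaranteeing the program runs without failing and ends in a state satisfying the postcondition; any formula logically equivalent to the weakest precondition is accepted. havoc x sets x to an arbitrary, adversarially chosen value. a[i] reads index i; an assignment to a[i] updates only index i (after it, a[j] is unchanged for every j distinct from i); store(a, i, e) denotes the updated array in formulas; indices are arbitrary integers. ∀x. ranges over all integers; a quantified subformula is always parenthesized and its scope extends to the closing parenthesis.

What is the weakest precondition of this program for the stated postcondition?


Working backward. After the program, the postcondition (¬(3*pos - 3 < 3*pos + 7)) ∨ (pos > tot + 3*m ∨ m + 2*pos - 5 = 2*pos + y + 2) must hold; in canonical form it is pos > 3*m + tot ∨ m = y + 7.
Before havoc tot: ∀tot_1. (pos > 3*m + tot_1 ∨ m = y + 7)
Before havoc pos: ∀pos_1. (∀tot_1. (pos_1 > 3*m + tot_1 ∨ m = y + 7))
Before tot := n + 9: ∀pos_1. (∀tot_1. (pos_1 > 3*m + tot_1 ∨ m = y + 7))
Answer: WP = ∀pos_1. (∀tot_1. (pos_1 > 3*m + tot_1 ∨ m = y + 7))


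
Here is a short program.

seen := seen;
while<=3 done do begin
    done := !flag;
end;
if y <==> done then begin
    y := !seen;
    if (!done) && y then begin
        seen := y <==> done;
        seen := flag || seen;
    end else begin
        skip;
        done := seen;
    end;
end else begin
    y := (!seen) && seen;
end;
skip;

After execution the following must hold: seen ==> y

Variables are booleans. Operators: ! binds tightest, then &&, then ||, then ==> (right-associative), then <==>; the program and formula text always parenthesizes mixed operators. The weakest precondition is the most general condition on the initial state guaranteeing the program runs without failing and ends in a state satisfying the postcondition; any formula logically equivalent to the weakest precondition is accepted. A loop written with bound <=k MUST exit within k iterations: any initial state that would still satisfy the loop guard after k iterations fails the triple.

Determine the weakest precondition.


Working backward. After the program, seen ==> y must hold.
Before skip: seen ==> y
Then branch requires (((!done) && (!seen)) ==> ((flag || ((!seen) <==> done)) ==> (!seen))) && ((!((!done) && (!seen))) ==> (seen ==> (!seen))); else branch requires !seen.
Before the if: ((y <==> done) ==> ((((!done) && (!seen)) ==> ((flag || ((!seen) <==> done)) ==> (!seen))) && ((!((!done) && (!seen))) ==> (seen ==> (!seen))))) && ((!(y <==> done)) ==> (!seen))
Before the loop (bound <=3), unroll the exhaustion recursion (WP_0 = exit-now case; WP_j = one more guarded iteration, up to j = 3):
  WP_0: (!done) && ((y <==> done) ==> ((((!done) && (!seen)) ==> ((flag || ((!seen) <==> done)) ==> (!seen))) && ((!((!done) && (!seen))) ==> (seen ==> (!seen))))) && ((!(y <==> done)) ==> (!seen))
  WP_1: (done ==> (flag && ((y <==> (!flag)) ==> (((flag && (!seen)) ==> ((flag || ((!seen) <==> (!flag))) ==> (!seen))) && ((!(flag && (!seen))) ==> (seen ==> (!seen))))) && ((!(y <==> (!flag))) ==> (!seen)))) && ((!done) ==> (((y <==> done) ==> ((((!done) && (!seen)) ==> ((flag || ((!seen) <==> done)) ==> (!seen))) && ((!((!done) && (!seen))) ==> (seen ==> (!seen))))) && ((!(y <==> done)) ==> (!seen))))
  WP_2: (done ==> (((!flag) ==> (flag && ((y <==> (!flag)) ==> (((flag && (!seen)) ==> ((flag || ((!seen) <==> (!flag))) ==> (!seen))) && ((!(flag && (!seen))) ==> (seen ==> (!seen))))) && ((!(y <==> (!flag))) ==> (!seen)))) && (flag ==> (((y <==> (!flag)) ==> (((flag && (!seen)) ==> ((flag || ((!seen) <==> (!flag))) ==> (!seen))) && ((!(flag && (!seen))) ==> (seen ==> (!seen))))) && ((!(y <==> (!flag))) ==> (!seen)))))) && ((!done) ==> (((y <==> done) ==> ((((!done) && (!seen)) ==> ((flag || ((!seen) <==> done)) ==> (!seen))) && ((!((!done) && (!seen))) ==> (seen ==> (!seen))))) && ((!(y <==> done)) ==> (!seen))))
  WP_3: (done ==> (((!flag) ==> (((!flag) ==> (flag && ((y <==> (!flag)) ==> (((flag && (!seen)) ==> ((flag || ((!seen) <==> (!flag))) ==> (!seen))) && ((!(flag && (!seen))) ==> (seen ==> (!seen))))) && ((!(y <==> (!flag))) ==> (!seen)))) && (flag ==> (((y <==> (!flag)) ==> (((flag && (!seen)) ==> ((flag || ((!seen) <==> (!flag))) ==> (!seen))) && ((!(flag && (!seen))) ==> (seen ==> (!seen))))) && ((!(y <==> (!flag))) ==> (!seen)))))) && (flag ==> (((y <==> (!flag)) ==> (((flag && (!seen)) ==> ((flag || ((!seen) <==> (!flag))) ==> (!seen))) && ((!(flag && (!seen))) ==> (seen ==> (!seen))))) && ((!(y <==> (!flag))) ==> (!seen)))))) && ((!done) ==> (((y <==> done) ==> ((((!done) && (!seen)) ==> ((flag || ((!seen) <==> done)) ==> (!seen))) && ((!((!done) && (!seen))) ==> (seen ==> (!seen))))) && ((!(y <==> done)) ==> (!seen))))
So before the loop: (done ==> (((!flag) ==> (((!flag) ==> (flag && ((y <==> (!flag)) ==> (((flag && (!seen)) ==> ((flag || ((!seen) <==> (!flag))) ==> (!seen))) && ((!(flag && (!seen))) ==> (seen ==> (!seen))))) && ((!(y <==> (!flag))) ==> (!seen)))) && (flag ==> (((y <==> (!flag)) ==> (((flag && (!seen)) ==> ((flag || ((!seen) <==> (!flag))) ==> (!seen))) && ((!(flag && (!seen))) ==> (seen ==> (!seen))))) && ((!(y <==> (!flag))) ==> (!seen)))))) && (flag ==> (((y <==> (!flag)) ==> (((flag && (!seen)) ==> ((flag || ((!seen) <==> (!flag))) ==> (!seen))) && ((!(flag && (!seen))) ==> (seen ==> (!seen))))) && ((!(y <==> (!flag))) ==> (!seen)))))) && ((!done) ==> (((y <==> done) ==> ((((!done) && (!seen)) ==> ((flag || ((!seen) <==> done)) ==> (!seen))) && ((!((!done) && (!seen))) ==> (seen ==> (!seen))))) && ((!(y <==> done)) ==> (!seen))))
Before seen := seen: (done ==> (((!flag) ==> (((!flag) ==> (flag && ((y <==> (!flag)) ==> (((flag && (!seen)) ==> ((flag || ((!seen) <==> (!flag))) ==> (!seen))) && ((!(flag && (!seen))) ==> (seen ==> (!seen))))) && ((!(y <==> (!flag))) ==> (!seen)))) && (flag ==> (((y <==> (!flag)) ==> (((flag && (!seen)) ==> ((flag || ((!seen) <==> (!flag))) ==> (!seen))) && ((!(flag && (!seen))) ==> (seen ==> (!seen))))) && ((!(y <==> (!flag))) ==> (!seen)))))) && (flag ==> (((y <==> (!flag)) ==> (((flag && (!seen)) ==> ((flag || ((!seen) <==> (!flag))) ==> (!seen))) && ((!(flag && (!seen))) ==> (seen ==> (!seen))))) && ((!(y <==> (!flag))) ==> (!seen)))))) && ((!done) ==> (((y <==> done) ==> ((((!done) && (!seen)) ==> ((flag || ((!seen) <==> done)) ==> (!seen))) && ((!((!done) && (!seen))) ==> (seen ==> (!seen))))) && ((!(y <==> done)) ==> (!seen))))
Answer: WP = (done ==> (((!flag) ==> (((!flag) ==> (flag && ((y <==> (!flag)) ==> (((flag && (!seen)) ==> ((flag || ((!seen) <==> (!flag))) ==> (!seen))) && ((!(flag && (!seen))) ==> (seen ==> (!seen))))) && ((!(y <==> (!flag))) ==> (!seen)))) && (flag ==> (((y <==> (!flag)) ==> (((flag && (!seen)) ==> ((flag || ((!seen) <==> (!flag))) ==> (!seen))) && ((!(flag && (!seen))) ==> (seen ==> (!seen))))) && ((!(y <==> (!flag))) ==> (!seen)))))) && (flag ==> (((y <==> (!flag)) ==> (((flag && (!seen)) ==> ((flag || ((!seen) <==> (!flag))) ==> (!seen))) && ((!(flag && (!seen))) ==> (seen ==> (!seen))))) && ((!(y <==> (!flag))) ==> (!seen)))))) && ((!done) ==> (((y <==> done) ==> ((((!done) && (!seen)) ==> ((flag || ((!seen) <==> done)) ==> (!seen))) && ((!((!done) && (!seen))) ==> (seen ==> (!seen))))) && ((!(y <==> done)) ==> (!seen))))


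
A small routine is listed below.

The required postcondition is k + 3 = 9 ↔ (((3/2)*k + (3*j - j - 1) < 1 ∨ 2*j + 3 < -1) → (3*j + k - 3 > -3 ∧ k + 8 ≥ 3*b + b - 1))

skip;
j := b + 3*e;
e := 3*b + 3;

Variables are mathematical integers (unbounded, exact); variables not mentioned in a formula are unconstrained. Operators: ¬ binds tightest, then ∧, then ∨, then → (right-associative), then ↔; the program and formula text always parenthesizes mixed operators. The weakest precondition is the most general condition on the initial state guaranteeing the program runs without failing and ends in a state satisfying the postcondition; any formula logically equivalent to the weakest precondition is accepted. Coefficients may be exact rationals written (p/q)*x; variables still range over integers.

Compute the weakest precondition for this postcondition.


Working backward. After the program, the postcondition k + 3 = 9 ↔ (((3/2)*k + (3*j - j - 1) < 1 ∨ 2*j + 3 < -1) → (3*j + k - 3 > -3 ∧ k + 8 ≥ 3*b + b - 1)) must hold; in canonical form it is k = 6 ↔ ((2*j + (3/2)*k < 2 ∨ 2*j < -4) → (3*j + k > 0 ∧ k ≥ 4*b - 9)).
Before e := 3*b + 3: k = 6 ↔ ((2*j + (3/2)*k < 2 ∨ 2*j < -4) → (3*j + k > 0 ∧ k ≥ 4*b - 9))
Before j := b + 3*e: k = 6 ↔ ((2*b + 6*e + (3/2)*k < 2 ∨ 2*b + 6*e < -4) → (3*b + 9*e + k > 0 ∧ k ≥ 4*b - 9))
Before skip: k = 6 ↔ ((2*b + 6*e + (3/2)*k < 2 ∨ 2*b + 6*e < -4) → (3*b + 9*e + k > 0 ∧ k ≥ 4*b - 9))
Answer: WP = k = 6 ↔ ((2*b + 6*e + (3/2)*k < 2 ∨ 2*b + 6*e < -4) → (3*b + 9*e + k > 0 ∧ k ≥ 4*b - 9))


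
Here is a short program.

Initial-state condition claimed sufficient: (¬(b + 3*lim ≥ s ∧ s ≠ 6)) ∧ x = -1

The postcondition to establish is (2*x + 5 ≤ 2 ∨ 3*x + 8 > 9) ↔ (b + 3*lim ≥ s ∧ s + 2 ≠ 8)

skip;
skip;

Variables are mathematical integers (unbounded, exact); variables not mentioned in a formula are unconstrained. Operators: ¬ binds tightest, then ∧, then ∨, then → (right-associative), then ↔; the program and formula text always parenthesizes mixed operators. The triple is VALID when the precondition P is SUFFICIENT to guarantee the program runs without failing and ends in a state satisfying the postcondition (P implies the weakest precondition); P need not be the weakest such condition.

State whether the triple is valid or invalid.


Working backward. After the program, the postcondition (2*x + 5 ≤ 2 ∨ 3*x + 8 > 9) ↔ (b + 3*lim ≥ s ∧ s + 2 ≠ 8) must hold; in canonical form it is (2*x ≤ -3 ∨ 3*x > 1) ↔ (b + 3*lim ≥ s ∧ s ≠ 6).
Before skip: (2*x ≤ -3 ∨ 3*x > 1) ↔ (b + 3*lim ≥ s ∧ s ≠ 6)
Before skip: (2*x ≤ -3 ∨ 3*x > 1) ↔ (b + 3*lim ≥ s ∧ s ≠ 6)
The weakest precondition is (2*x ≤ -3 ∨ 3*x > 1) ↔ (b + 3*lim ≥ s ∧ s ≠ 6).
Check whether (¬(b + 3*lim ≥ s ∧ s ≠ 6)) ∧ x = -1 implies it.
Every state satisfying the precondition satisfies the weakest precondition: the implication holds.
Answer: valid


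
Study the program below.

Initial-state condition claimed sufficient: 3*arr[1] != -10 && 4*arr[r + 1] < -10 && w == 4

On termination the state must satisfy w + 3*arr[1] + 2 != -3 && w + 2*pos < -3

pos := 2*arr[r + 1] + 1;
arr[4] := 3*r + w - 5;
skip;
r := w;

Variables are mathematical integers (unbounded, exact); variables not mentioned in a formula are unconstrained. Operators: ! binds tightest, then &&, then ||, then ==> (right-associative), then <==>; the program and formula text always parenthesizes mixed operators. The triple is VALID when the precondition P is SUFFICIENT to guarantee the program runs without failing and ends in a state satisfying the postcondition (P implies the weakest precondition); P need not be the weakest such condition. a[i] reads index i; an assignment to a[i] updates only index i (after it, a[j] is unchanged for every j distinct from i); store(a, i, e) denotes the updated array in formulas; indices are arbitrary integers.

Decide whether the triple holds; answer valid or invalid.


Working backward. After the program, the postcondition w + 3*arr[1] + 2 != -3 && w + 2*pos < -3 must hold; in canonical form it is 3*arr[1] + w != -5 && 2*pos + w < -3.
Before r := w: 3*arr[1] + w != -5 && 2*pos + w < -3
Before skip: 3*arr[1] + w != -5 && 2*pos + w < -3
Before arr[4] := 3*r + w - 5: 3*arr[1] + w != -5 && 2*pos + w < -3
Before pos := 2*arr[r + 1] + 1: 3*arr[1] + w != -5 && 4*arr[r + 1] + w < -5
The weakest precondition is 3*arr[1] + w != -5 && 4*arr[r + 1] + w < -5.
Check whether 3*arr[1] != -10 && 4*arr[r + 1] < -10 && w == 4 implies it.
Countermodel: at the initial state arr = {[1] = -3, [2] = -17425, elsewhere -17425}, r = 1, w = 4, the precondition holds but the weakest precondition fails.
Answer: invalid


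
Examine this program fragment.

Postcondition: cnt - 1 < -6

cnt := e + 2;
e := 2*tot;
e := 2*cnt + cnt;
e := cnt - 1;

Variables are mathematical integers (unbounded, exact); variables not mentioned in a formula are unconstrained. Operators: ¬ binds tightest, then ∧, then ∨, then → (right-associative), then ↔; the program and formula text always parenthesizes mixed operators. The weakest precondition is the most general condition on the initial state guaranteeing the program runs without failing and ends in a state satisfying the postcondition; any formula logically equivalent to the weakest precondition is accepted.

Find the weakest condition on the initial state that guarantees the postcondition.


Working backward. After the program, the postcondition cnt - 1 < -6 must hold; in canonical form it is cnt < -5.
Before e := cnt - 1: cnt < -5
Before e := 2*cnt + cnt: cnt < -5
Before e := 2*tot: cnt < -5
Before cnt := e + 2: e < -7
Answer: WP = e < -7


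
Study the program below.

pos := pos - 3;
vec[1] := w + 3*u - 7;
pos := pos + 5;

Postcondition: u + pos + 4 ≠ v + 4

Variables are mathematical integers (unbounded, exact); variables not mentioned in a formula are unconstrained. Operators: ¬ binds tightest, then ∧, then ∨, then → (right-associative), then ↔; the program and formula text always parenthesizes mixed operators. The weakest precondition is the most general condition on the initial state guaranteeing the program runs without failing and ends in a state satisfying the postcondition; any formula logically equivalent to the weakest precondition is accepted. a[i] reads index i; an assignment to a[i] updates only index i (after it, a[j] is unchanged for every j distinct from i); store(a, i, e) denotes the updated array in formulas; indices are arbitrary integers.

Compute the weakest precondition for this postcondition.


Working backward. After the program, the postcondition u + pos + 4 ≠ v + 4 must hold; in canonical form it is pos + u ≠ v.
Before pos := pos + 5: pos + u ≠ v - 5
Before vec[1] := w + 3*u - 7: pos + u ≠ v - 5
Before pos := pos - 3: pos + u ≠ v - 2
Answer: WP = pos + u ≠ v - 2


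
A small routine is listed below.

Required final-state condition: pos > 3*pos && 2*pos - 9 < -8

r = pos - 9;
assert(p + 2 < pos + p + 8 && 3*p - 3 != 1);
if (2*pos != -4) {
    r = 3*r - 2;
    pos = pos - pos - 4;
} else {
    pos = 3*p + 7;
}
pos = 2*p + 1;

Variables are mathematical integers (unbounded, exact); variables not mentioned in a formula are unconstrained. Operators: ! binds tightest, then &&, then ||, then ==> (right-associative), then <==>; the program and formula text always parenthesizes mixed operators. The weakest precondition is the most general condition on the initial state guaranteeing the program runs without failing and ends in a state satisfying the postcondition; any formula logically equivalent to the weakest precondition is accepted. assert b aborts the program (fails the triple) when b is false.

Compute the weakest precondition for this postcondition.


Working backward. After the program, the postcondition pos > 3*pos && 2*pos - 9 < -8 must hold; in canonical form it is 2*pos < 0 && 2*pos < 1.
Before pos := 2*p + 1: 4*p < -2 && 4*p < -1
Then branch requires 4*p < -2 && 4*p < -1; else branch requires 4*p < -2 && 4*p < -1.
Before the if: (2*pos != -4 ==> (4*p < -2 && 4*p < -1)) && ((!(2*pos != -4)) ==> (4*p < -2 && 4*p < -1))
Before assert p + 2 < pos + p + 8 && 3*p - 3 != 1: pos > -6 && 3*p != 4 && (2*pos != -4 ==> (4*p < -2 && 4*p < -1)) && ((!(2*pos != -4)) ==> (4*p < -2 && 4*p < -1))
Before r := pos - 9: pos > -6 && 3*p != 4 && (2*pos != -4 ==> (4*p < -2 && 4*p < -1)) && ((!(2*pos != -4)) ==> (4*p < -2 && 4*p < -1))
Answer: WP = pos > -6 && 3*p != 4 && (2*pos != -4 ==> (4*p < -2 && 4*p < -1)) && ((!(2*pos != -4)) ==> (4*p < -2 && 4*p < -1))


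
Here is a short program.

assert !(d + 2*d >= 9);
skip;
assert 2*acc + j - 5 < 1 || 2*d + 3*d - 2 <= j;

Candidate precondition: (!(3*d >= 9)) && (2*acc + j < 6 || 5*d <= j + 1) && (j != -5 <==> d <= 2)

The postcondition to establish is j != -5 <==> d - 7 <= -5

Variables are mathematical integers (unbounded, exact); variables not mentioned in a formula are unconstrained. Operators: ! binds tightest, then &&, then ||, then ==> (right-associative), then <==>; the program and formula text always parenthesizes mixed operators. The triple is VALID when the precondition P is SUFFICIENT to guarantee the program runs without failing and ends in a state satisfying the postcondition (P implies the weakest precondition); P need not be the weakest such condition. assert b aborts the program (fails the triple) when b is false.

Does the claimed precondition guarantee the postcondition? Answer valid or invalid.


Working backward. After the program, the postcondition j != -5 <==> d - 7 <= -5 must hold; in canonical form it is j != -5 <==> d <= 2.
Before assert 2*acc + j - 5 < 1 || 2*d + 3*d - 2 <= j: (2*acc + j < 6 || 5*d <= j + 2) && (j != -5 <==> d <= 2)
Before skip: (2*acc + j < 6 || 5*d <= j + 2) && (j != -5 <==> d <= 2)
Before assert !(d + 2*d >= 9): (!(3*d >= 9)) && (2*acc + j < 6 || 5*d <= j + 2) && (j != -5 <==> d <= 2)
The weakest precondition is (!(3*d >= 9)) && (2*acc + j < 6 || 5*d <= j + 2) && (j != -5 <==> d <= 2).
Check whether (!(3*d >= 9)) && (2*acc + j < 6 || 5*d <= j + 1) && (j != -5 <==> d <= 2) implies it.
Every state satisfying the precondition satisfies the weakest precondition: the implication holds.
Answer: valid


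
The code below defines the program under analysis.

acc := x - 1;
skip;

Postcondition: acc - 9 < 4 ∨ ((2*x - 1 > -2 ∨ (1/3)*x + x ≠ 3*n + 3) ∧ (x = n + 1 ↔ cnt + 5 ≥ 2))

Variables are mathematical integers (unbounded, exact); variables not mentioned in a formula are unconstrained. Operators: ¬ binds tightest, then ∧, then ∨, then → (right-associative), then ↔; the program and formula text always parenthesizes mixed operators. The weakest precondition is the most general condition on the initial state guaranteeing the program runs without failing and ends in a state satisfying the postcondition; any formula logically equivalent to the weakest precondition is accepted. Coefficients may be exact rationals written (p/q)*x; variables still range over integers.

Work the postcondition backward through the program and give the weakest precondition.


Working backward. After the program, the postcondition acc - 9 < 4 ∨ ((2*x - 1 > -2 ∨ (1/3)*x + x ≠ 3*n + 3) ∧ (x = n + 1 ↔ cnt + 5 ≥ 2)) must hold; in canonical form it is acc < 13 ∨ ((2*x > -1 ∨ (4/3)*x ≠ 3*n + 3) ∧ (x = n + 1 ↔ cnt ≥ -3)).
Before skip: acc < 13 ∨ ((2*x > -1 ∨ (4/3)*x ≠ 3*n + 3) ∧ (x = n + 1 ↔ cnt ≥ -3))
Before acc := x - 1: x < 14 ∨ ((2*x > -1 ∨ (4/3)*x ≠ 3*n + 3) ∧ (x = n + 1 ↔ cnt ≥ -3))
Answer: WP = x < 14 ∨ ((2*x > -1 ∨ (4/3)*x ≠ 3*n + 3) ∧ (x = n + 1 ↔ cnt ≥ -3))


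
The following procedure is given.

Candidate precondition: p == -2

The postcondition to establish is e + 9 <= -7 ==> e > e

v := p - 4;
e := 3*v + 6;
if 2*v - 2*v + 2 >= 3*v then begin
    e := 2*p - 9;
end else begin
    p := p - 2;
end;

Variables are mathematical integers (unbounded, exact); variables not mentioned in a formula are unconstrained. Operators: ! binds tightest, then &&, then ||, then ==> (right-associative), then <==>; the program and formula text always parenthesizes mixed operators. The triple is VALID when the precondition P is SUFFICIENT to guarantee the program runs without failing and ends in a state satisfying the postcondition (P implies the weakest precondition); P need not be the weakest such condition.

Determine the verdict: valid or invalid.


Working backward. After the program, the postcondition e + 9 <= -7 ==> e > e must hold; in canonical form it is !(e <= -16).
Then branch requires !(2*p <= -7); else branch requires !(e <= -16).
Before the if: (3*v <= 2 ==> (!(2*p <= -7))) && ((!(3*v <= 2)) ==> (!(e <= -16)))
Before e := 3*v + 6: (3*v <= 2 ==> (!(2*p <= -7))) && ((!(3*v <= 2)) ==> (!(3*v <= -22)))
Before v := p - 4: (3*p <= 14 ==> (!(2*p <= -7))) && ((!(3*p <= 14)) ==> (!(3*p <= -10)))
The weakest precondition is (3*p <= 14 ==> (!(2*p <= -7))) && ((!(3*p <= 14)) ==> (!(3*p <= -10))).
Check whether p == -2 implies it.
Every state satisfying the precondition satisfies the weakest precondition: the implication holds.
Answer: valid


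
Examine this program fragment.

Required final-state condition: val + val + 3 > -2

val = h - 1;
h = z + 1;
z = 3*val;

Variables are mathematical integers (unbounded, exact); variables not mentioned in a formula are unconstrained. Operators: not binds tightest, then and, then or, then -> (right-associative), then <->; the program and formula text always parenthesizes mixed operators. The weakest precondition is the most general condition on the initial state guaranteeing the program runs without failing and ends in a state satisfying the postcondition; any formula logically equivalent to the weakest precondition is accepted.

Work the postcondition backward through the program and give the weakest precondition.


Working backward. After the program, the postcondition val + val + 3 > -2 must hold; in canonical form it is 2*val > -5.
Before z := 3*val: 2*val > -5
Before h := z + 1: 2*val > -5
Before val := h - 1: 2*h > -3
Answer: WP = 2*h > -3


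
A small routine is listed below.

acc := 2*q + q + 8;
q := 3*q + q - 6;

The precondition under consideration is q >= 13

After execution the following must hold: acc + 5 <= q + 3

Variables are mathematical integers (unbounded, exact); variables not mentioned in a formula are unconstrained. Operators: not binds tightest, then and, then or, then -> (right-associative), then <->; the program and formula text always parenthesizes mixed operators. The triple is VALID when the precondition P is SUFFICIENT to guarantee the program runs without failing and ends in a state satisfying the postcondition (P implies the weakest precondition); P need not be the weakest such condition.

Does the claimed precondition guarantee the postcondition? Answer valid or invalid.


Working backward. After the program, the postcondition acc + 5 <= q + 3 must hold; in canonical form it is acc <= q - 2.
Before q := 3*q + q - 6: acc <= 4*q - 8
Before acc := 2*q + q + 8: q >= 16
The weakest precondition is q >= 16.
Check whether q >= 13 implies it.
Countermodel: at the initial state q = 13, the precondition holds but the weakest precondition fails.
Answer: invalid


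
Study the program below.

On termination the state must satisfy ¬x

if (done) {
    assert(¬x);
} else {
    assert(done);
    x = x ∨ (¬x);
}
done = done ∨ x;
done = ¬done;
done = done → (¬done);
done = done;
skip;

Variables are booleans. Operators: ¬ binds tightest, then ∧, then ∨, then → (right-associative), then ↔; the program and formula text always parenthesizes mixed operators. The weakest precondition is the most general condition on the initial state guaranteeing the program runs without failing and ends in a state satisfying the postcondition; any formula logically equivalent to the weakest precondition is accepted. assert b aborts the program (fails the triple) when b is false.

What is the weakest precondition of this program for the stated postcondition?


Working backward. After the program, ¬x must hold.
Before skip: ¬x
Before done := done: ¬x
Before done := done → (¬done): ¬x
Before done := ¬done: ¬x
Before done := done ∨ x: ¬x
Then branch requires ¬x; else branch requires false.
Before the if: (done → (¬x)) ∧ done
Answer: WP = (done → (¬x)) ∧ done


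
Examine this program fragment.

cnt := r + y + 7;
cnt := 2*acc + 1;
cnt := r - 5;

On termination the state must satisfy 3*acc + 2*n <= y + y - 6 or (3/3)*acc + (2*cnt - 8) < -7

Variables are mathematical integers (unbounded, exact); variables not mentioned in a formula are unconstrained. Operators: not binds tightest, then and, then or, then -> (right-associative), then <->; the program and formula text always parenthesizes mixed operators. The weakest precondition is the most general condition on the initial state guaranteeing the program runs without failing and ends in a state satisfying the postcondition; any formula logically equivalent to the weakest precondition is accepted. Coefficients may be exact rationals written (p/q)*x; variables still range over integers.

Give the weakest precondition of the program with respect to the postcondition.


Working backward. After the program, the postcondition 3*acc + 2*n <= y + y - 6 or (3/3)*acc + (2*cnt - 8) < -7 must hold; in canonical form it is 3*acc + 2*n <= 2*y - 6 or acc + 2*cnt < 1.
Before cnt := r - 5: 3*acc + 2*n <= 2*y - 6 or acc + 2*r < 11
Before cnt := 2*acc + 1: 3*acc + 2*n <= 2*y - 6 or acc + 2*r < 11
Before cnt := r + y + 7: 3*acc + 2*n <= 2*y - 6 or acc + 2*r < 11
Answer: WP = 3*acc + 2*n <= 2*y - 6 or acc + 2*r < 11


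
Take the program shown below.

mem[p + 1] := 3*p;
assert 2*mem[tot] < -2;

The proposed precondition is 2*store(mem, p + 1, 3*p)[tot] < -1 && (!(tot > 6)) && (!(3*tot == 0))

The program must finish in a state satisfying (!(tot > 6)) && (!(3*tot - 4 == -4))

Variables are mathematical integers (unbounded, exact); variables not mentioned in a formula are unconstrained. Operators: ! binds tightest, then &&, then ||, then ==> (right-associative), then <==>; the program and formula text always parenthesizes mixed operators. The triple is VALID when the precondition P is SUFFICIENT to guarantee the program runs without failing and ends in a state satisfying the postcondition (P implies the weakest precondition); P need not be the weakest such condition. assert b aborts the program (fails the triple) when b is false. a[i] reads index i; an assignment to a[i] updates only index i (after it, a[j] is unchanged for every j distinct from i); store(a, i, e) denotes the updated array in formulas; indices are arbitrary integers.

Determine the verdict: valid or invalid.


Working backward. After the program, the postcondition (!(tot > 6)) && (!(3*tot - 4 == -4)) must hold; in canonical form it is (!(tot > 6)) && (!(3*tot == 0)).
Before assert 2*mem[tot] < -2: 2*mem[tot] < -2 && (!(tot > 6)) && (!(3*tot == 0))
Before mem[p + 1] := 3*p: 2*store(mem, p + 1, 3*p)[tot] < -2 && (!(tot > 6)) && (!(3*tot == 0))
The weakest precondition is 2*store(mem, p + 1, 3*p)[tot] < -2 && (!(tot > 6)) && (!(3*tot == 0)).
Check whether 2*store(mem, p + 1, 3*p)[tot] < -1 && (!(tot > 6)) && (!(3*tot == 0)) implies it.
Countermodel: at the initial state mem = {[-7041] = -1, [1] = 2, elsewhere 2}, p = 0, tot = -7041, the precondition holds but the weakest precondition fails.
Answer: invalid


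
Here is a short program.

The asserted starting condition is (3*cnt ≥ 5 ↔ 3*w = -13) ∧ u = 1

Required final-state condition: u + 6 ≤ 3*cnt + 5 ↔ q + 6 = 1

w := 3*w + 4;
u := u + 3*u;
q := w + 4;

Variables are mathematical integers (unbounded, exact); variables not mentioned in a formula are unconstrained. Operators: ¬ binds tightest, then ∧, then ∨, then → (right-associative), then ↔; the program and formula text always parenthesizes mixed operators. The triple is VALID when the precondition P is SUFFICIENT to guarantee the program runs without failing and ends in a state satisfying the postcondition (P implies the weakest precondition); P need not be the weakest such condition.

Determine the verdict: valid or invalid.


Working backward. After the program, the postcondition u + 6 ≤ 3*cnt + 5 ↔ q + 6 = 1 must hold; in canonical form it is u ≤ 3*cnt - 1 ↔ q = -5.
Before q := w + 4: u ≤ 3*cnt - 1 ↔ w = -9
Before u := u + 3*u: 4*u ≤ 3*cnt - 1 ↔ w = -9
Before w := 3*w + 4: 4*u ≤ 3*cnt - 1 ↔ 3*w = -13
The weakest precondition is 4*u ≤ 3*cnt - 1 ↔ 3*w = -13.
Check whether (3*cnt ≥ 5 ↔ 3*w = -13) ∧ u = 1 implies it.
Every state satisfying the precondition satisfies the weakest precondition: the implication holds.
Answer: valid


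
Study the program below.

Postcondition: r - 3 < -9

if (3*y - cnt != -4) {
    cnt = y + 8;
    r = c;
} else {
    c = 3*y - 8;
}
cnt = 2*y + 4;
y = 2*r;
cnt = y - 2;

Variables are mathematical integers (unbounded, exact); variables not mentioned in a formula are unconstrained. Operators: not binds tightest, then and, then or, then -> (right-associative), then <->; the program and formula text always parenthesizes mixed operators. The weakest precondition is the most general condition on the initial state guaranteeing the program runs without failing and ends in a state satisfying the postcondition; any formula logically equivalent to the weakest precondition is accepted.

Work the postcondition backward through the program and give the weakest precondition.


Working backward. After the program, the postcondition r - 3 < -9 must hold; in canonical form it is r < -6.
Before cnt := y - 2: r < -6
Before y := 2*r: r < -6
Before cnt := 2*y + 4: r < -6
Then branch requires c < -6; else branch requires r < -6.
Before the if: (3*y != cnt - 4 -> c < -6) and ((not (3*y != cnt - 4)) -> r < -6)
Answer: WP = (3*y != cnt - 4 -> c < -6) and ((not (3*y != cnt - 4)) -> r < -6)


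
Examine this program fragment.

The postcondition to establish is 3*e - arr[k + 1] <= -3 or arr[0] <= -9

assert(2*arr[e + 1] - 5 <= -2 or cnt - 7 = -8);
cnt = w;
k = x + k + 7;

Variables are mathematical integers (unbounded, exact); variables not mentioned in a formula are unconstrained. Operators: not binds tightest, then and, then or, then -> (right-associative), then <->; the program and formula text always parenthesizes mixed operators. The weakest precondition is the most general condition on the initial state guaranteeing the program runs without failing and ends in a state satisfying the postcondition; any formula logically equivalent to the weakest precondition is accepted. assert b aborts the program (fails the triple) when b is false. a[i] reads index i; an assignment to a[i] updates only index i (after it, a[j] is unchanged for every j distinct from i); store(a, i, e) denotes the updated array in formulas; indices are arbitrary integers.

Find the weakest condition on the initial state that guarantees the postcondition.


Working backward. After the program, the postcondition 3*e - arr[k + 1] <= -3 or arr[0] <= -9 must hold; in canonical form it is 3*e <= arr[k + 1] - 3 or arr[0] <= -9.
Before k := x + k + 7: 3*e <= arr[k + x + 8] - 3 or arr[0] <= -9
Before cnt := w: 3*e <= arr[k + x + 8] - 3 or arr[0] <= -9
Before assert 2*arr[e + 1] - 5 <= -2 or cnt - 7 = -8: (2*arr[e + 1] <= 3 or cnt = -1) and (3*e <= arr[k + x + 8] - 3 or arr[0] <= -9)
Answer: WP = (2*arr[e + 1] <= 3 or cnt = -1) and (3*e <= arr[k + x + 8] - 3 or arr[0] <= -9)


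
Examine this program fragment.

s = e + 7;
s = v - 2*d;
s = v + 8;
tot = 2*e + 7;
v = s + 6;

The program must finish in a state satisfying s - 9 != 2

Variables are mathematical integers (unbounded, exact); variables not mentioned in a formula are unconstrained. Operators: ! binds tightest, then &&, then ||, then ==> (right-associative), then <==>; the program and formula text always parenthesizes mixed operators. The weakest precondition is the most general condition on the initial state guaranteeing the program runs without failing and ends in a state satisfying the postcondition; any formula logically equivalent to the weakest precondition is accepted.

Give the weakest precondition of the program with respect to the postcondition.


Working backward. After the program, the postcondition s - 9 != 2 must hold; in canonical form it is s != 11.
Before v := s + 6: s != 11
Before tot := 2*e + 7: s != 11
Before s := v + 8: v != 3
Before s := v - 2*d: v != 3
Before s := e + 7: v != 3
Answer: WP = v != 3


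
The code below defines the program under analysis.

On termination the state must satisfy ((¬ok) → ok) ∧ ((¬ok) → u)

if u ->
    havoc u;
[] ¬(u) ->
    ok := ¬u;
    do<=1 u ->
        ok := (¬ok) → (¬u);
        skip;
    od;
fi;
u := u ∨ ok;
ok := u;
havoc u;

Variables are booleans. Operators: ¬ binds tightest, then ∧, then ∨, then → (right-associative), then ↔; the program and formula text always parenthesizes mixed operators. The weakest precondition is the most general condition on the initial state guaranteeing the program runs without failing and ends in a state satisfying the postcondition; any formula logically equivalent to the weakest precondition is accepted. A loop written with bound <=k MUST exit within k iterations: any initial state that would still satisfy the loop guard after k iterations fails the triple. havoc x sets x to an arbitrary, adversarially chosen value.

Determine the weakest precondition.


Working backward. After the program, ((¬ok) → ok) ∧ ((¬ok) → u) must hold.
Before havoc u: ((¬ok) → ok) ∧ ok
Before ok := u: ((¬u) → u) ∧ u
Before u := u ∨ ok: ((¬(u ∨ ok)) → (u ∨ ok)) ∧ (u ∨ ok)
Then branch requires ((¬ok) → ok) ∧ ok; else branch requires u → ((¬u) ∧ ((¬(u ∨ (u → (¬u)))) → (u ∨ (u → (¬u)))) ∧ (u ∨ (u → (¬u)))).
Before the if: (u → (((¬ok) → ok) ∧ ok)) ∧ ((¬u) → (u → ((¬u) ∧ ((¬(u ∨ (u → (¬u)))) → (u ∨ (u → (¬u)))) ∧ (u ∨ (u → (¬u))))))
Answer: WP = (u → (((¬ok) → ok) ∧ ok)) ∧ ((¬u) → (u → ((¬u) ∧ ((¬(u ∨ (u → (¬u)))) → (u ∨ (u → (¬u)))) ∧ (u ∨ (u → (¬u))))))


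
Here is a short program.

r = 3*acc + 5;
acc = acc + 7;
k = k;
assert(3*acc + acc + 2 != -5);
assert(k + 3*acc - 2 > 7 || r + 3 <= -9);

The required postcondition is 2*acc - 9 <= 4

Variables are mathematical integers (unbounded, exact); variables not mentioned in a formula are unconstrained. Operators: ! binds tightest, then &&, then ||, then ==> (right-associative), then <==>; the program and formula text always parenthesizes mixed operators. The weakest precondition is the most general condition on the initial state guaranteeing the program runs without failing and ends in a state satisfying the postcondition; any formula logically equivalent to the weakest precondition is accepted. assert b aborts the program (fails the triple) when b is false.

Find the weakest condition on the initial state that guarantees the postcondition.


Working backward. After the program, the postcondition 2*acc - 9 <= 4 must hold; in canonical form it is 2*acc <= 13.
Before assert k + 3*acc - 2 > 7 || r + 3 <= -9: (3*acc + k > 9 || r <= -12) && 2*acc <= 13
Before assert 3*acc + acc + 2 != -5: 4*acc != -7 && (3*acc + k > 9 || r <= -12) && 2*acc <= 13
Before k := k: 4*acc != -7 && (3*acc + k > 9 || r <= -12) && 2*acc <= 13
Before acc := acc + 7: 4*acc != -35 && (3*acc + k > -12 || r <= -12) && 2*acc <= -1
Before r := 3*acc + 5: 4*acc != -35 && (3*acc + k > -12 || 3*acc <= -17) && 2*acc <= -1
Answer: WP = 4*acc != -35 && (3*acc + k > -12 || 3*acc <= -17) && 2*acc <= -1
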